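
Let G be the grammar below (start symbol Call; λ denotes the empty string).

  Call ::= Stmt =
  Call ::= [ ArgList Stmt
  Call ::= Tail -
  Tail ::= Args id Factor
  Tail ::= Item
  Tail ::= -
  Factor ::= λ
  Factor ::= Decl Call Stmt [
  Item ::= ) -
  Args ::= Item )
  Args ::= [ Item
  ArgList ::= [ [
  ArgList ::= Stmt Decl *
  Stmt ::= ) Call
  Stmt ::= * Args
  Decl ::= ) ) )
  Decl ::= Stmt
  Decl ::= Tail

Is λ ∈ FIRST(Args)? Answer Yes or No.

No

Nullable nonterminals: Factor.
No production of Args has an RHS whose symbols are all nullable, so Args is not nullable.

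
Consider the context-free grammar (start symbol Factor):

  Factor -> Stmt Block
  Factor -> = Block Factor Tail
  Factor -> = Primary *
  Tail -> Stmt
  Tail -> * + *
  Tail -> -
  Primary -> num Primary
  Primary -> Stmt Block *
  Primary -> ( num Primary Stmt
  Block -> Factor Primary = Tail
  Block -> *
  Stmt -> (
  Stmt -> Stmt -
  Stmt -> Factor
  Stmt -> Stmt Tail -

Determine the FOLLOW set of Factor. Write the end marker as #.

Factor is the start symbol, so # ∈ FOLLOW(Factor).
In Factor -> = Block Factor Tail: add FIRST(Tail) = { (, *, -, = }.
In Block -> Factor Primary = Tail: add FIRST(Primary = Tail) = { (, =, num }.
In Stmt -> Factor: Factor is at the end, add FOLLOW(Stmt) = { #, (, *, -, =, num }.
Union: FOLLOW(Factor) = { #, (, *, -, =, num }.

{ #, (, *, -, =, num }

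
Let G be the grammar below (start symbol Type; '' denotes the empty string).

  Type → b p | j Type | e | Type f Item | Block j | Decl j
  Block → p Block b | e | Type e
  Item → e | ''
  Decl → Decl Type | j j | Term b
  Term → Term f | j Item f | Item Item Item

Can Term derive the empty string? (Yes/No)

Yes

Term → Item Item Item and each of Item, Item, Item is nullable, so Term ⇒* ''.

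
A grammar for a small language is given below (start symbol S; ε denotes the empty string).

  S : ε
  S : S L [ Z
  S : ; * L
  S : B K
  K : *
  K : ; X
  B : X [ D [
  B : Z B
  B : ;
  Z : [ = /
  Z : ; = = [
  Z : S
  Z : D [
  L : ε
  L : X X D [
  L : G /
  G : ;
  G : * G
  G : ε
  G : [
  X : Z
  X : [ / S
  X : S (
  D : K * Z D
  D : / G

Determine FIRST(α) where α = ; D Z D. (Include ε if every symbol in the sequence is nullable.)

; is a terminal; add {;} and stop.

{ ; }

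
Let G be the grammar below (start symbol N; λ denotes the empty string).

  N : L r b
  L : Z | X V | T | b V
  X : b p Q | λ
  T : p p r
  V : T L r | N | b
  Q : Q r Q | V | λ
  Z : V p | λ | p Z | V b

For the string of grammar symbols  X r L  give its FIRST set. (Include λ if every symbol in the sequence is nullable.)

{ b, r }

Add FIRST(X)\{λ} = { b }; X is nullable, continue.
r is a terminal; add {r} and stop.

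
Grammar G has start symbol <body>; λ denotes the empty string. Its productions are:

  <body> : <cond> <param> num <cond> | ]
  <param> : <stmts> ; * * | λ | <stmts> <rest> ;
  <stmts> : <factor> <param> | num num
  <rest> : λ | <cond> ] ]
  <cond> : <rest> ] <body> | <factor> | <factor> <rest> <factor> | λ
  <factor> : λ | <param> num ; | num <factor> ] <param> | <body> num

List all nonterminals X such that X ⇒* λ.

Directly nullable (have an λ-production): <param>, <rest>, <cond>, <factor>.
<stmts> : <factor> <param> with every symbol nullable, so <stmts> is nullable.
No other nonterminal has a production whose RHS symbols are all nullable.

{ <cond>, <factor>, <param>, <rest>, <stmts> }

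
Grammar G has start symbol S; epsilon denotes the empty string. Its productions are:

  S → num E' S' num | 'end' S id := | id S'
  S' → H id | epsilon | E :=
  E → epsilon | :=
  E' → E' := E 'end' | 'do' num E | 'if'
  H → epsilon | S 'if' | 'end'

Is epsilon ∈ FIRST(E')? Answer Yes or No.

Nullable nonterminals: E, H, S'.
No production of E' has an RHS whose symbols are all nullable, so E' is not nullable.

No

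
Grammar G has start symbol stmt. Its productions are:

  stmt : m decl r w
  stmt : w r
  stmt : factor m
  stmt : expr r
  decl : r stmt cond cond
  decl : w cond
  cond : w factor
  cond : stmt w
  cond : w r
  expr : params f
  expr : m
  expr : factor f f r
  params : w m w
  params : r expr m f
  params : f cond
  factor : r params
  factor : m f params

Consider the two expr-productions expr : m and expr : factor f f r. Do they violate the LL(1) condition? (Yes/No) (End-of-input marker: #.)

Yes

FIRST(m) = { m } and FIRST(factor f f r) = { m, r }.
Both contain m, so the two alternatives are not disjoint — LL(1) conflict.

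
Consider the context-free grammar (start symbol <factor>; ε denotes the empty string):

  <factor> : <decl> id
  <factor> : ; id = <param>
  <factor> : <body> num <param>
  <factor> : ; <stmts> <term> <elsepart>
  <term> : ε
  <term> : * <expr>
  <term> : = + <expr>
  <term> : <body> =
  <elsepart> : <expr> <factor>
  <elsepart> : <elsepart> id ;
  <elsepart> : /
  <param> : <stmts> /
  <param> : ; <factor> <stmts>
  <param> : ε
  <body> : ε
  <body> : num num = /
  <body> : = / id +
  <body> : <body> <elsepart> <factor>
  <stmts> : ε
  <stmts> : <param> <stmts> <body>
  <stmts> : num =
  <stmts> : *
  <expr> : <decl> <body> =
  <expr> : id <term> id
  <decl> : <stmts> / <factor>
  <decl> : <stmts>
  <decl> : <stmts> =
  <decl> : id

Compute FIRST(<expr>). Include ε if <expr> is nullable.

From <expr> : <decl> <body> =: <decl>, <body> nullable, take FIRST(<decl>) ∪ FIRST(<body>) ∪ {=} = { *, /, ;, =, id, num }.
<expr> : id <term> id contributes {id}.
Union: FIRST(<expr>) = { *, /, ;, =, id, num }.

{ *, /, ;, =, id, num }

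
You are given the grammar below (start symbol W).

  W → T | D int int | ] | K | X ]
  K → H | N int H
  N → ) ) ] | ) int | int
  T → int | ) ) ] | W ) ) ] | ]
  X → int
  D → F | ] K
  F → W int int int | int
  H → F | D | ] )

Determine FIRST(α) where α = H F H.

Add FIRST(H) = { ), ], int }; H is not nullable, stop.

{ ), ], int }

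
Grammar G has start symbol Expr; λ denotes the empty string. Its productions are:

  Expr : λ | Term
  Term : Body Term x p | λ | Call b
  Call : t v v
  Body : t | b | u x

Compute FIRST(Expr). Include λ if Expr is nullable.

{ b, t, u, λ }

Expr : λ contributes λ.
From Expr : Term: add FIRST(Term) = { b, t, u, λ } (including λ since Term is nullable).
Union: FIRST(Expr) = { b, t, u, λ }.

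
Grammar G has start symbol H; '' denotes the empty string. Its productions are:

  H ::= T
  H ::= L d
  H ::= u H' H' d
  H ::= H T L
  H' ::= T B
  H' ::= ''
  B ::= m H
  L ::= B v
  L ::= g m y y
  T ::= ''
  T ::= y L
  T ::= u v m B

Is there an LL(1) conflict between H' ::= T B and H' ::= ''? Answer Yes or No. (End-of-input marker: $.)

FIRST(T B) = { m, u, y } and FIRST('') = { '' }.
The second alternative is nullable and FOLLOW(H') = { d, m, u, y } shares m with FIRST of the first — conflict.

Yes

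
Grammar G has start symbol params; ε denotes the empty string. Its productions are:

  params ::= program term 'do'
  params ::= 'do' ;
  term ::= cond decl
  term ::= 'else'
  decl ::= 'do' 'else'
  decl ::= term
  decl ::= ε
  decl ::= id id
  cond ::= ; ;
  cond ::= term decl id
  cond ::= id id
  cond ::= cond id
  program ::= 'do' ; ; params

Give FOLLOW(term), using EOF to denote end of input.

{ 'do', 'else', ;, id }

In params ::= program term 'do': add FIRST('do') = { 'do' }.
In decl ::= term: term is at the end, add FOLLOW(decl) = { 'do', 'else', ;, id }.
In cond ::= term decl id: add FIRST(decl id) = { 'do', 'else', ;, id }.
Union: FOLLOW(term) = { 'do', 'else', ;, id }.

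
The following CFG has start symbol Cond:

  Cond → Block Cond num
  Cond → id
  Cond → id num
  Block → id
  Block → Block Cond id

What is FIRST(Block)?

Block → id contributes {id}.
From Block → Block Cond id: add FIRST(Block) = { id }.
Union: FIRST(Block) = { id }.

{ id }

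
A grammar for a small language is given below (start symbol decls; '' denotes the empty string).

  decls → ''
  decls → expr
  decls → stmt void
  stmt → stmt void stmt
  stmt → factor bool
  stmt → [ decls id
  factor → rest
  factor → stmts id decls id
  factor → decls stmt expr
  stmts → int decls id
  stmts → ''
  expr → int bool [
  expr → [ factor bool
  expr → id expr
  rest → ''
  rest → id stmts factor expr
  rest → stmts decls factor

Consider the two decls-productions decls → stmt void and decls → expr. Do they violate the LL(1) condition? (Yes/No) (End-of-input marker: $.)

FIRST(stmt void) = { [, bool, id, int } and FIRST(expr) = { [, id, int }.
Both contain [, so the two alternatives are not disjoint — LL(1) conflict.

Yes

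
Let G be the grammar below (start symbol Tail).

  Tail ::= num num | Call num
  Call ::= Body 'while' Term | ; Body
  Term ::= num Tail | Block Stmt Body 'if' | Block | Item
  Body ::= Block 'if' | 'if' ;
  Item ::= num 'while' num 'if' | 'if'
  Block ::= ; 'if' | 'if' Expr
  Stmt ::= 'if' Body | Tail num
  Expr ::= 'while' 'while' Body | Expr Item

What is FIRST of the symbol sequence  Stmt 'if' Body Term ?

Add FIRST(Stmt) = { 'if', ;, num }; Stmt is not nullable, stop.

{ 'if', ;, num }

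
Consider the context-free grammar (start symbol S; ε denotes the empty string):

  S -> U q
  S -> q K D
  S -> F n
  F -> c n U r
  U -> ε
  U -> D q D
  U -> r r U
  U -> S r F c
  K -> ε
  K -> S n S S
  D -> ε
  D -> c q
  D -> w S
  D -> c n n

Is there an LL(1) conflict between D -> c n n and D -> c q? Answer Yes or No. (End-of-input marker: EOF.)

Yes

FIRST(c n n) = { c } and FIRST(c q) = { c }.
Both contain c, so the two alternatives are not disjoint — LL(1) conflict.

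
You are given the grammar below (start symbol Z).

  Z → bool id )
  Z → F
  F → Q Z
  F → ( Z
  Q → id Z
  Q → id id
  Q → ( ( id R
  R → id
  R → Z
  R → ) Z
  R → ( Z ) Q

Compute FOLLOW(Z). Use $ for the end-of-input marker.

{ $, (, ), bool, id }

Z is the start symbol, so $ ∈ FOLLOW(Z).
In F → Q Z: Z is at the end, add FOLLOW(F) = { $, (, ), bool, id }.
In F → ( Z: Z is at the end, add FOLLOW(F) = { $, (, ), bool, id }.
In Q → id Z: Z is at the end, add FOLLOW(Q) = { (, bool, id }.
In R → Z: Z is at the end, add FOLLOW(R) = { (, bool, id }.
In R → ) Z: Z is at the end, add FOLLOW(R) = { (, bool, id }.
In R → ( Z ) Q: add FIRST() Q) = { ) }.
Union: FOLLOW(Z) = { $, (, ), bool, id }.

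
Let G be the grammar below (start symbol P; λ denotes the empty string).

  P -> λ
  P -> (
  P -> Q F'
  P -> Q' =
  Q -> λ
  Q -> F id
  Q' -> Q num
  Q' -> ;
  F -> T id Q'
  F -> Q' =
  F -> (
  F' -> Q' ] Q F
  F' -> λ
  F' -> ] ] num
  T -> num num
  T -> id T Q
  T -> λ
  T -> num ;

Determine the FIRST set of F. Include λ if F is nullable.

{ (, ;, id, num }

From F -> T id Q': T nullable, take FIRST(T) ∪ {id} = { id, num }.
From F -> Q' =: add FIRST(Q') = { (, ;, id, num }.
F -> ( contributes {(}.
Union: FIRST(F) = { (, ;, id, num }.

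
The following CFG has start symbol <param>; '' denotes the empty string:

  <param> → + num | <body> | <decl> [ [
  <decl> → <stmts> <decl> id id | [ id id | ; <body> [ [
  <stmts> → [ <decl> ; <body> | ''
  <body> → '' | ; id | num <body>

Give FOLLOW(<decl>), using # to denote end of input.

In <param> → <decl> [ [: add FIRST([ [) = { [ }.
In <decl> → <stmts> <decl> id id: add FIRST(id id) = { id }.
In <stmts> → [ <decl> ; <body>: add FIRST(; <body>) = { ; }.
Union: FOLLOW(<decl>) = { ;, [, id }.

{ ;, [, id }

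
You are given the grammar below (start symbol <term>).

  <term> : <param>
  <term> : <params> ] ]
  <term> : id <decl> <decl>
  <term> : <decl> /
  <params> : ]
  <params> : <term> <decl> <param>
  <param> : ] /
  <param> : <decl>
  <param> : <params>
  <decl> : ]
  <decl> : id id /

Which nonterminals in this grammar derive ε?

{ } (none)

No nonterminal has an empty production or an RHS whose symbols are all nullable.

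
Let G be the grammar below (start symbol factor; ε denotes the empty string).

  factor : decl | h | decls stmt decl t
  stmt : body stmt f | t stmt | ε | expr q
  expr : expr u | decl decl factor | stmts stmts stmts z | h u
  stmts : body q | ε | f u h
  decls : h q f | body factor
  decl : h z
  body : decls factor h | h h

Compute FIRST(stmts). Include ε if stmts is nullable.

{ f, h, ε }

From stmts : body q: add FIRST(body) = { h }.
stmts : ε contributes ε.
stmts : f u h contributes {f}.
Union: FIRST(stmts) = { f, h, ε }.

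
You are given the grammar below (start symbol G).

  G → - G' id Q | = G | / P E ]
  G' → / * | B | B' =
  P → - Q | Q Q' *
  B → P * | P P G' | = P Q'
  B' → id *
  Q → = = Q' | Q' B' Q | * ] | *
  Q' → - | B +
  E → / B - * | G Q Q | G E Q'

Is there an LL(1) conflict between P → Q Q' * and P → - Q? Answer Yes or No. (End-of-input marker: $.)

Yes

FIRST(Q Q' *) = { *, -, = } and FIRST(- Q) = { - }.
Both contain -, so the two alternatives are not disjoint — LL(1) conflict.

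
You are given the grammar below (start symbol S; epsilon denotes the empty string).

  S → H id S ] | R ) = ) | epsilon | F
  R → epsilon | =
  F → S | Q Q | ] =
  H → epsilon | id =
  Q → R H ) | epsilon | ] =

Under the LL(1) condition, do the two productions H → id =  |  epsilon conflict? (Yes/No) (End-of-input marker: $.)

Yes

FIRST(id =) = { id } and FIRST(epsilon) = { epsilon }.
The second alternative is nullable and FOLLOW(H) = { ), id } shares id with FIRST of the first — conflict.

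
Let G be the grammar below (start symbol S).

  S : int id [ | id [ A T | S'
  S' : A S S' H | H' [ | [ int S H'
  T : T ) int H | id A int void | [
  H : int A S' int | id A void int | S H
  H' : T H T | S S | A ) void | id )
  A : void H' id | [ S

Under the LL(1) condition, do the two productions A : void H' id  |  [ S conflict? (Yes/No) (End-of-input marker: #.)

FIRST(void H' id) = { void } and FIRST([ S) = { [ }.
The FIRST sets are disjoint and neither alternative is nullable — no conflict.

No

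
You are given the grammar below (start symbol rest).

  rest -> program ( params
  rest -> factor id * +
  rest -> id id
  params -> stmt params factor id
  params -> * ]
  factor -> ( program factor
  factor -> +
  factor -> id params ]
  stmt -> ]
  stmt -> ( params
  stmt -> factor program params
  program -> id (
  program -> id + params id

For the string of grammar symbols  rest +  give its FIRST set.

Add FIRST(rest) = { (, +, id }; rest is not nullable, stop.

{ (, +, id }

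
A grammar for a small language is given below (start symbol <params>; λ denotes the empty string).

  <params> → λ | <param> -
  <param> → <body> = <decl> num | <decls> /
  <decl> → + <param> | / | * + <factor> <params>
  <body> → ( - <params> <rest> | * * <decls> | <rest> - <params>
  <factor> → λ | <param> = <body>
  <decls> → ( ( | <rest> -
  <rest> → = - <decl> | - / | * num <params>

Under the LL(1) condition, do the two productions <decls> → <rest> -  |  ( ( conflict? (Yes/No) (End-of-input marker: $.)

FIRST(<rest> -) = { *, -, = } and FIRST(( () = { ( }.
The FIRST sets are disjoint and neither alternative is nullable — no conflict.

No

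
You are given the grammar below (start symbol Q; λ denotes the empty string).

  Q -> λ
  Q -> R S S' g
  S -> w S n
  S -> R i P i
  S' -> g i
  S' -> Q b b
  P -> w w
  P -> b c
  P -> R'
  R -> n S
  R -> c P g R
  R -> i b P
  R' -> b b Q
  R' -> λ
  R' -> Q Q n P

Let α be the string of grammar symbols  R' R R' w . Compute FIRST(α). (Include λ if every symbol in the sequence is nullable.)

Add FIRST(R')\{λ} = { b, c, i, n }; R' is nullable, continue.
Add FIRST(R) = { c, i, n }; R is not nullable, stop.

{ b, c, i, n }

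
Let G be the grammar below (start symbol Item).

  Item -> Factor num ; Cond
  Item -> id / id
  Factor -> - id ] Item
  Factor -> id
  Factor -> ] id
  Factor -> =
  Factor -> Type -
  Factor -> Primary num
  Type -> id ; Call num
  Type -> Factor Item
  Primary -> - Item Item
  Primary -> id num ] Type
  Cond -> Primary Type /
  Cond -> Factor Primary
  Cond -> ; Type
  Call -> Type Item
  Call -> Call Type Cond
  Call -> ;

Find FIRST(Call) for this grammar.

From Call -> Type Item: add FIRST(Type) = { -, =, ], id }.
From Call -> Call Type Cond: add FIRST(Call) = { -, ;, =, ], id }.
Call -> ; contributes {;}.
Union: FIRST(Call) = { -, ;, =, ], id }.

{ -, ;, =, ], id }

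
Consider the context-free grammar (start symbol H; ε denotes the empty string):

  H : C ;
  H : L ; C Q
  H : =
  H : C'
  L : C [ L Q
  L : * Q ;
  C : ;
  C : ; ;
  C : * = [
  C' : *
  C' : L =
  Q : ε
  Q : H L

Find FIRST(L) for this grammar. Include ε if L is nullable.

{ *, ; }

From L : C [ L Q: add FIRST(C) = { *, ; }.
L : * Q ; contributes {*}.
Union: FIRST(L) = { *, ; }.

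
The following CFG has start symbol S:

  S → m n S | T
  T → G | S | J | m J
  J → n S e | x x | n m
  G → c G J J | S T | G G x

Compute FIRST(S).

{ c, m, n, x }

S → m n S contributes {m}.
From S → T: add FIRST(T) = { c, m, n, x }.
Union: FIRST(S) = { c, m, n, x }.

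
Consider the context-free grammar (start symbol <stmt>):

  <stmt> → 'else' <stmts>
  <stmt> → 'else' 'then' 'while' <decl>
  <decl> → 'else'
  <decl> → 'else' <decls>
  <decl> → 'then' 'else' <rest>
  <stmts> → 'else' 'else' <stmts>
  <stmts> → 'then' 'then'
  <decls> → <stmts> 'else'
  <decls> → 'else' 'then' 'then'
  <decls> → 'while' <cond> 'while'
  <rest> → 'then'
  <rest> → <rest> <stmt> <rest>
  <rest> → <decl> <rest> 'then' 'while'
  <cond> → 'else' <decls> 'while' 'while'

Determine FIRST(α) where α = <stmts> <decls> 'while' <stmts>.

Add FIRST(<stmts>) = { 'else', 'then' }; <stmts> is not nullable, stop.

{ 'else', 'then' }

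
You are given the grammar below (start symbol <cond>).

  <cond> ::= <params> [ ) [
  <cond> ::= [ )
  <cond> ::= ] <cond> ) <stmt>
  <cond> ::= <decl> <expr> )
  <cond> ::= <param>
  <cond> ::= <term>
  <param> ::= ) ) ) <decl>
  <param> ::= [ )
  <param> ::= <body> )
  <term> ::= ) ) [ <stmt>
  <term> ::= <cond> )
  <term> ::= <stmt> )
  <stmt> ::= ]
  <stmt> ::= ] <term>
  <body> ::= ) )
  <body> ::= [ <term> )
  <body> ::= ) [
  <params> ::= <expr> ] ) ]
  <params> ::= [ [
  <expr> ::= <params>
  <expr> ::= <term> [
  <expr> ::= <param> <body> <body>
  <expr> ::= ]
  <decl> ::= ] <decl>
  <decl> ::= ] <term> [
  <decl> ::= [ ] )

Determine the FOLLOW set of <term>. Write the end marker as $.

{ $, ), [ }

In <cond> ::= <term>: <term> is at the end, add FOLLOW(<cond>) = { $, ) }.
In <stmt> ::= ] <term>: <term> is at the end, add FOLLOW(<stmt>) = { $, ), [ }.
In <body> ::= [ <term> ): add FIRST()) = { ) }.
In <expr> ::= <term> [: add FIRST([) = { [ }.
In <decl> ::= ] <term> [: add FIRST([) = { [ }.
Union: FOLLOW(<term>) = { $, ), [ }.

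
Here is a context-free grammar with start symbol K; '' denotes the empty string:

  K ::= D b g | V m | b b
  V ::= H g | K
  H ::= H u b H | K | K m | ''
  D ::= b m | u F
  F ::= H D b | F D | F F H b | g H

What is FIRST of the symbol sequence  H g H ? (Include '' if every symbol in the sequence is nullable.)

Add FIRST(H)\{''} = { b, g, u }; H is nullable, continue.
g is a terminal; add {g} and stop.

{ b, g, u }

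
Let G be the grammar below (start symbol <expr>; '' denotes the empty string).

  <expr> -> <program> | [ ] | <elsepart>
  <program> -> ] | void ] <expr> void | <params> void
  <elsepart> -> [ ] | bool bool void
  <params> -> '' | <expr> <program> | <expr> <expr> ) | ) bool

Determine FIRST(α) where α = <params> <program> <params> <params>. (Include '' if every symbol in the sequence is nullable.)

Add FIRST(<params>)\{''} = { ), [, ], bool, void }; <params> is nullable, continue.
Add FIRST(<program>) = { ), [, ], bool, void }; <program> is not nullable, stop.

{ ), [, ], bool, void }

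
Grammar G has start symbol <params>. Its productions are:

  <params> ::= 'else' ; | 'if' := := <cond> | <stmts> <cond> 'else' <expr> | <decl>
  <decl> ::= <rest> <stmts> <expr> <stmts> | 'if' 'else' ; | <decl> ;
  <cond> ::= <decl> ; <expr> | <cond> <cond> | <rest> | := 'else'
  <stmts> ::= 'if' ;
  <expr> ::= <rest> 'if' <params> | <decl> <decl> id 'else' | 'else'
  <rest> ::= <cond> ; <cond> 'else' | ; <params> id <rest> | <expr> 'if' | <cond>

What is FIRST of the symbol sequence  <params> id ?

{ 'else', 'if', :=, ; }

Add FIRST(<params>) = { 'else', 'if', :=, ; }; <params> is not nullable, stop.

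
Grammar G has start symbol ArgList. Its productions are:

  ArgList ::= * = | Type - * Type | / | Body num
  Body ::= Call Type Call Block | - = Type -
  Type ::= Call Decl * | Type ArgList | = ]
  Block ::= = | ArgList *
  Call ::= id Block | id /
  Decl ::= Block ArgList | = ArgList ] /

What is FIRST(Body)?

{ -, id }

From Body ::= Call Type Call Block: add FIRST(Call) = { id }.
Body ::= - = Type - contributes {-}.
Union: FIRST(Body) = { -, id }.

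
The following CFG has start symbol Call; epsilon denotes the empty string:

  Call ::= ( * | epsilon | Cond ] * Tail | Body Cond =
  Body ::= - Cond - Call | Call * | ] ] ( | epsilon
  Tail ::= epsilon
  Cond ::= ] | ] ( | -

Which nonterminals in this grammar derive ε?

{ Body, Call, Tail }

Directly nullable (have an epsilon-production): Call, Body, Tail.
No other nonterminal has a production whose RHS symbols are all nullable.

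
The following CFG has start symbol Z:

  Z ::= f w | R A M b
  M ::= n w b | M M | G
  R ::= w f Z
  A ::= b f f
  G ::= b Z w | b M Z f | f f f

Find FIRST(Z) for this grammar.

{ f, w }

Z ::= f w contributes {f}.
From Z ::= R A M b: add FIRST(R) = { w }.
Union: FIRST(Z) = { f, w }.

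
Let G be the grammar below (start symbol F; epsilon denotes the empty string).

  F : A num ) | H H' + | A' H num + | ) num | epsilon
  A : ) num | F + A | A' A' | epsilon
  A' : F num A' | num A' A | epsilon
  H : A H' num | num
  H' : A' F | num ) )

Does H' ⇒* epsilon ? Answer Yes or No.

Yes

H' : A' F and each of A', F is nullable, so H' ⇒* epsilon.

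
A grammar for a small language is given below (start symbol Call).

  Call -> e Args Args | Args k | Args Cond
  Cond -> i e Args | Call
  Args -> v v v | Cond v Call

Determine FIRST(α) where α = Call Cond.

Add FIRST(Call) = { e, i, v }; Call is not nullable, stop.

{ e, i, v }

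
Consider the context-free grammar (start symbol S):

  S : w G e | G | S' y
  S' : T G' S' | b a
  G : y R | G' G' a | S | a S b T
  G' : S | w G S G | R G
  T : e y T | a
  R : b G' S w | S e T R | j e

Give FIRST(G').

{ a, b, e, j, w, y }

From G' : S: add FIRST(S) = { a, b, e, j, w, y }.
G' : w G S G contributes {w}.
From G' : R G: add FIRST(R) = { a, b, e, j, w, y }.
Union: FIRST(G') = { a, b, e, j, w, y }.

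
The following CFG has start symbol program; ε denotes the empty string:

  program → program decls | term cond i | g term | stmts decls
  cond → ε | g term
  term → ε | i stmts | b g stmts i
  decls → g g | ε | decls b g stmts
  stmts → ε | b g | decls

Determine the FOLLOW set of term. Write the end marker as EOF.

In program → term cond i: add FIRST(cond i) = { g, i }.
In program → g term: term is at the end, add FOLLOW(program) = { EOF, b, g }.
In cond → g term: term is at the end, add FOLLOW(cond) = { i }.
Union: FOLLOW(term) = { EOF, b, g, i }.

{ EOF, b, g, i }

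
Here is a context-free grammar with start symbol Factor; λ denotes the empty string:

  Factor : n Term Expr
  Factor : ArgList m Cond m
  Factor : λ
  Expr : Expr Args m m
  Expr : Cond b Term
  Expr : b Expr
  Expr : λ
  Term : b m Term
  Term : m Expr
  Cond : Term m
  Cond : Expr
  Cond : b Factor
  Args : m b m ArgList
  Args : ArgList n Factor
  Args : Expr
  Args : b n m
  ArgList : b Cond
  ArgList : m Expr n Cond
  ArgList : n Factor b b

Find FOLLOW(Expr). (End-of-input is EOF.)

{ EOF, b, m, n }

In Factor : n Term Expr: Expr is at the end, add FOLLOW(Factor) = { EOF, b, m, n }.
In Expr : Expr Args m m: add FIRST(Args m m) = { b, m, n }.
In Expr : b Expr: Expr is at the end, add FOLLOW(Expr) = { EOF, b, m, n }.
In Term : m Expr: Expr is at the end, add FOLLOW(Term) = { EOF, b, m, n }.
In Cond : Expr: Expr is at the end, add FOLLOW(Cond) = { b, m, n }.
In Args : Expr: Expr is at the end, add FOLLOW(Args) = { m }.
In ArgList : m Expr n Cond: add FIRST(n Cond) = { n }.
Union: FOLLOW(Expr) = { EOF, b, m, n }.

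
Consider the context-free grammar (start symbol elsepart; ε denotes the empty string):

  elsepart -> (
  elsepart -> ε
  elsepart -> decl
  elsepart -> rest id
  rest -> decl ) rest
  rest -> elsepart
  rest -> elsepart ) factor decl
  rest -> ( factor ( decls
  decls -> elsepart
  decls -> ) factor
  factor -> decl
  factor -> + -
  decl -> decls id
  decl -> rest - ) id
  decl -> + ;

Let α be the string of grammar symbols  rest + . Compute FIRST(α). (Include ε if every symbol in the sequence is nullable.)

Add FIRST(rest)\{ε} = { (, ), +, -, id }; rest is nullable, continue.
+ is a terminal; add {+} and stop.

{ (, ), +, -, id }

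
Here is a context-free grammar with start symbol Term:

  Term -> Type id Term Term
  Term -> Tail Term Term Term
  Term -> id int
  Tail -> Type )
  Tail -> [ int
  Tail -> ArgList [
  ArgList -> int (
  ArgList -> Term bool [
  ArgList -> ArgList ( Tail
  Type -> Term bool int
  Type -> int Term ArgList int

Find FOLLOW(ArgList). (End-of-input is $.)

In Tail -> ArgList [: add FIRST([) = { [ }.
In ArgList -> ArgList ( Tail: add FIRST(( Tail) = { ( }.
In Type -> int Term ArgList int: add FIRST(int) = { int }.
Union: FOLLOW(ArgList) = { (, [, int }.

{ (, [, int }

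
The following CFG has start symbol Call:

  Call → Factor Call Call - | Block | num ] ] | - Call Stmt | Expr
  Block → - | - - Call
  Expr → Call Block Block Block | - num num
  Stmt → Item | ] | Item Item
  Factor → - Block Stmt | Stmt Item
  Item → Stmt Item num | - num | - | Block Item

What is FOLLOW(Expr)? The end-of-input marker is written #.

In Call → Expr: Expr is at the end, add FOLLOW(Call) = { #, -, ], num }.
Union: FOLLOW(Expr) = { #, -, ], num }.

{ #, -, ], num }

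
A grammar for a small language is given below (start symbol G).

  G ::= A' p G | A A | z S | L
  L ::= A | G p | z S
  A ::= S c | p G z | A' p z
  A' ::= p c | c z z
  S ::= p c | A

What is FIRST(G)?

{ c, p, z }

From G ::= A' p G: add FIRST(A') = { c, p }.
From G ::= A A: add FIRST(A) = { c, p }.
G ::= z S contributes {z}.
From G ::= L: add FIRST(L) = { c, p, z }.
Union: FIRST(G) = { c, p, z }.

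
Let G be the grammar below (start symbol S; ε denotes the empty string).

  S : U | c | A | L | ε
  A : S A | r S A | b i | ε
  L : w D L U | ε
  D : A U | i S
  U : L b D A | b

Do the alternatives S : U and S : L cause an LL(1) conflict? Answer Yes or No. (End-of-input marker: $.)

FIRST(U) = { b, w } and FIRST(L) = { w, ε }.
Both contain w, so the two alternatives are not disjoint — LL(1) conflict.

Yes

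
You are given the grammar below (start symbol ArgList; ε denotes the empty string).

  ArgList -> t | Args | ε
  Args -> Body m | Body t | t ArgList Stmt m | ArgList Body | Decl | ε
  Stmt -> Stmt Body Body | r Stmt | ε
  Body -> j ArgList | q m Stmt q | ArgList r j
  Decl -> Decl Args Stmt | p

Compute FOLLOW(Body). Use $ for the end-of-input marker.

{ $, j, m, p, q, r, t }

In Args -> Body m: add FIRST(m) = { m }.
In Args -> Body t: add FIRST(t) = { t }.
In Args -> ArgList Body: Body is at the end, add FOLLOW(Args) = { $, j, m, p, q, r, t }.
In Stmt -> Stmt Body Body: add FIRST(Body) = { j, p, q, r, t }.
In Stmt -> Stmt Body Body: Body is at the end, add FOLLOW(Stmt) = { $, j, m, p, q, r, t }.
Union: FOLLOW(Body) = { $, j, m, p, q, r, t }.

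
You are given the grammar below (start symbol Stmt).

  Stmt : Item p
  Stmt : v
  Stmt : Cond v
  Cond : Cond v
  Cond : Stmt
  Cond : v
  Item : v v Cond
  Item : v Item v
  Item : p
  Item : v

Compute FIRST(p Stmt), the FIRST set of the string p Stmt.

{ p }

p is a terminal; add {p} and stop.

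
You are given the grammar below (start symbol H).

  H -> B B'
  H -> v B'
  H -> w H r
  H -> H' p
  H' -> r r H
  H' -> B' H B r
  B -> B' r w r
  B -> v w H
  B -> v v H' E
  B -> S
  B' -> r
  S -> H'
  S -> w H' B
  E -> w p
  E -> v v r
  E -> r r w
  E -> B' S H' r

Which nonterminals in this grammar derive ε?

{ } (none)

No nonterminal has an empty production or an RHS whose symbols are all nullable.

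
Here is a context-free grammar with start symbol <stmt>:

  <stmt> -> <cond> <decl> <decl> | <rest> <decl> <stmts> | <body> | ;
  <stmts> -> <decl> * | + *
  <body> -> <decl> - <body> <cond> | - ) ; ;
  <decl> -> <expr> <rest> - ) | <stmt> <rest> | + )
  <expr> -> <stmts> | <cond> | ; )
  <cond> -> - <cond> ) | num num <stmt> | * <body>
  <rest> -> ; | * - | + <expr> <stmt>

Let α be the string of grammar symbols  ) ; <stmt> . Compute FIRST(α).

) is a terminal; add {)} and stop.

{ ) }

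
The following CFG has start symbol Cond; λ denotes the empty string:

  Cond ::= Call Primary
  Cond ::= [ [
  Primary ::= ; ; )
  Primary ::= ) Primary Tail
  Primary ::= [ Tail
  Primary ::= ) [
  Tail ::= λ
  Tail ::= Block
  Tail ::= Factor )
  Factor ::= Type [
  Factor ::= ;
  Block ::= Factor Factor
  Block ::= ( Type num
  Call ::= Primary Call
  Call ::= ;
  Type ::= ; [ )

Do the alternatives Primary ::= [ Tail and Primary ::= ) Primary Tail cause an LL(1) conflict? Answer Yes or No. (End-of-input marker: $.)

FIRST([ Tail) = { [ } and FIRST() Primary Tail) = { ) }.
The FIRST sets are disjoint and neither alternative is nullable — no conflict.

No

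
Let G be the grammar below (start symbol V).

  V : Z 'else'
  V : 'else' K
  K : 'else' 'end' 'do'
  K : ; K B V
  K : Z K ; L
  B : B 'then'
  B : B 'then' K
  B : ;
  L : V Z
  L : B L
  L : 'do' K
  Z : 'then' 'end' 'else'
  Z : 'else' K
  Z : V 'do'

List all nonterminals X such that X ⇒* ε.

No nonterminal has an empty production or an RHS whose symbols are all nullable.

{ } (none)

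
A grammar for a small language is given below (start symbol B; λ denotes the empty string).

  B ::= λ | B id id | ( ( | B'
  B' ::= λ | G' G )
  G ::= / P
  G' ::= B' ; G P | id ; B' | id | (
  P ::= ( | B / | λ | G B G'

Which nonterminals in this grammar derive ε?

Directly nullable (have an λ-production): B, B', P.
No other nonterminal has a production whose RHS symbols are all nullable.

{ B, B', P }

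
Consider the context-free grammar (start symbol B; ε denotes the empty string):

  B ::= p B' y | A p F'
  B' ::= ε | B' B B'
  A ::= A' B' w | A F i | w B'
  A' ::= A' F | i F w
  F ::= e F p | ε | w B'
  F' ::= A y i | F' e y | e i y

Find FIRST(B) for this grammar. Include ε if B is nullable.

B ::= p B' y contributes {p}.
From B ::= A p F': add FIRST(A) = { i, w }.
Union: FIRST(B) = { i, p, w }.

{ i, p, w }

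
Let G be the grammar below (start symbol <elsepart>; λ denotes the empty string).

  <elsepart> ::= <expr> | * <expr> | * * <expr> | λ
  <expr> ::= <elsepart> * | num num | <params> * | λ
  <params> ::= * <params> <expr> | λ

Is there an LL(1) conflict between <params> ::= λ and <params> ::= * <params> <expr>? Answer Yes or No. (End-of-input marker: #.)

FIRST(λ) = { λ } and FIRST(* <params> <expr>) = { * }.
The first alternative is nullable and FOLLOW(<params>) = { *, num } shares * with FIRST of the second — conflict.

Yes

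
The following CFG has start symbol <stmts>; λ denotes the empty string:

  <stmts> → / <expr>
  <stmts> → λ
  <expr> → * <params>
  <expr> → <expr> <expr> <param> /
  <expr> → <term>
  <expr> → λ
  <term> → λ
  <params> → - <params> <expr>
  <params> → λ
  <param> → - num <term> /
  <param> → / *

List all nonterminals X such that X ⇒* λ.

Directly nullable (have an λ-production): <stmts>, <expr>, <term>, <params>.
No other nonterminal has a production whose RHS symbols are all nullable.

{ <expr>, <params>, <stmts>, <term> }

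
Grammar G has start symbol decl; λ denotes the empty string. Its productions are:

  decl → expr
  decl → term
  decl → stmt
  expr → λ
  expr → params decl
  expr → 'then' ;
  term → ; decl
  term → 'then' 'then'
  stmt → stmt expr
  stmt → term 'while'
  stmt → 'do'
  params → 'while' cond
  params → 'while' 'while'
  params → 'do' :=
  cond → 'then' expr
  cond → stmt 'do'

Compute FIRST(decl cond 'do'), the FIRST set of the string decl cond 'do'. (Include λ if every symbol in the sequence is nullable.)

{ 'do', 'then', 'while', ; }

Add FIRST(decl)\{λ} = { 'do', 'then', 'while', ; }; decl is nullable, continue.
Add FIRST(cond) = { 'do', 'then', ; }; cond is not nullable, stop.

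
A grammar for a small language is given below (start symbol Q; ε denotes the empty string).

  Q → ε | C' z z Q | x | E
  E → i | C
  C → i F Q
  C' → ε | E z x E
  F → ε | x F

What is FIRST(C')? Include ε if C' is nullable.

{ i, ε }

C' → ε contributes ε.
From C' → E z x E: add FIRST(E) = { i }.
Union: FIRST(C') = { i, ε }.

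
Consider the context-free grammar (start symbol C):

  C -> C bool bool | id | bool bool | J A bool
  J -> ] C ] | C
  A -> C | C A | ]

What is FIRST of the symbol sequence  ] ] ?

{ ] }

] is a terminal; add {]} and stop.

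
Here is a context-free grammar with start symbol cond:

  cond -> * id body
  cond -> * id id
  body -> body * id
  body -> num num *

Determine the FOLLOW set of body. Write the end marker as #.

{ #, * }

In cond -> * id body: body is at the end, add FOLLOW(cond) = { # }.
In body -> body * id: add FIRST(* id) = { * }.
Union: FOLLOW(body) = { #, * }.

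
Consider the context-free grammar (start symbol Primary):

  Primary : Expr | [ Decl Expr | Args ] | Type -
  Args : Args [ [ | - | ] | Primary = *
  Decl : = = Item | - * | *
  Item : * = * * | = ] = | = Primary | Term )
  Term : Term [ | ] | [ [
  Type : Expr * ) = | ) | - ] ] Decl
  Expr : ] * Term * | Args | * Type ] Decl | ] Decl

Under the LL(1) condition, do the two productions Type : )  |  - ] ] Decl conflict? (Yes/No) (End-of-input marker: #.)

FIRST()) = { ) } and FIRST(- ] ] Decl) = { - }.
The FIRST sets are disjoint and neither alternative is nullable — no conflict.

No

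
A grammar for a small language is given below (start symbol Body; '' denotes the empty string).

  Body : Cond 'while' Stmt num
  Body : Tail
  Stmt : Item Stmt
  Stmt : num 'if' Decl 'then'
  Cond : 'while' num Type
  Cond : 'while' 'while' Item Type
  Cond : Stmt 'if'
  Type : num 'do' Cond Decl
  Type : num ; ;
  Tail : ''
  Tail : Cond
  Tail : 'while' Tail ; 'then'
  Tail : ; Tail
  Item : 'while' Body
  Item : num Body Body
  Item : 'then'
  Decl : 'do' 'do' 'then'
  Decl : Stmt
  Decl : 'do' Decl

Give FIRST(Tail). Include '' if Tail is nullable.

Tail : '' contributes ''.
From Tail : Cond: add FIRST(Cond) = { 'then', 'while', num }.
Tail : 'while' Tail ; 'then' contributes {'while'}.
Tail : ; Tail contributes {;}.
Union: FIRST(Tail) = { 'then', 'while', ;, num, '' }.

{ 'then', 'while', ;, num, '' }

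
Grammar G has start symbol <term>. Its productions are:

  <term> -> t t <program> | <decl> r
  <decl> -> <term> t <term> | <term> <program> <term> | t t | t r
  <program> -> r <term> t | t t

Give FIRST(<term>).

{ t }

<term> -> t t <program> contributes {t}.
From <term> -> <decl> r: add FIRST(<decl>) = { t }.
Union: FIRST(<term>) = { t }.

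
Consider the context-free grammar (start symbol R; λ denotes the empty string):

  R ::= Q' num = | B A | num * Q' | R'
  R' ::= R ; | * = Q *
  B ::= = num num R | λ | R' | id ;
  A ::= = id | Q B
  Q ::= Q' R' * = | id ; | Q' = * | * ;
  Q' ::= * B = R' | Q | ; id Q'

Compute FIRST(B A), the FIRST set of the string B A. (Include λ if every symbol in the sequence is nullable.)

Add FIRST(B)\{λ} = { *, ;, =, id, num }; B is nullable, continue.
Add FIRST(A) = { *, ;, =, id }; A is not nullable, stop.

{ *, ;, =, id, num }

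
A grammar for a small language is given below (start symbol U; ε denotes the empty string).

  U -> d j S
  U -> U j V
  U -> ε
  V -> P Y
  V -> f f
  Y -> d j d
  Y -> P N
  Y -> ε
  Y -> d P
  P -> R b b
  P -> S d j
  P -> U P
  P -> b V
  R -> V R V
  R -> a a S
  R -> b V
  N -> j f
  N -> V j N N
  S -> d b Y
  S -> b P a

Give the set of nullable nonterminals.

Directly nullable (have an ε-production): U, Y.
No other nonterminal has a production whose RHS symbols are all nullable.

{ U, Y }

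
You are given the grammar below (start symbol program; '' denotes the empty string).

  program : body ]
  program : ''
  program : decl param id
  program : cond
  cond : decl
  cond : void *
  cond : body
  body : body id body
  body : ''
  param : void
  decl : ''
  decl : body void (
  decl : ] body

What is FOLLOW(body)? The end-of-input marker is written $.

{ $, ], id, void }

In program : body ]: add FIRST(]) = { ] }.
In cond : body: body is at the end, add FOLLOW(cond) = { $ }.
In body : body id body: add FIRST(id body) = { id }.
In body : body id body: body is at the end, add FOLLOW(body) = { $, ], id, void }.
In decl : body void (: add FIRST(void () = { void }.
In decl : ] body: body is at the end, add FOLLOW(decl) = { $, void }.
Union: FOLLOW(body) = { $, ], id, void }.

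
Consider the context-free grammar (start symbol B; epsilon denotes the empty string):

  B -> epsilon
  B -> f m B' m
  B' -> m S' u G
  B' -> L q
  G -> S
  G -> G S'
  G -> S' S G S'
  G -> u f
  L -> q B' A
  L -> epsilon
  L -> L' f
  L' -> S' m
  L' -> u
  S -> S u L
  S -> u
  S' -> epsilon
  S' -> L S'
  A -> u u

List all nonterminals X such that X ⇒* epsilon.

{ B, L, S' }

Directly nullable (have an epsilon-production): B, L, S'.
No other nonterminal has a production whose RHS symbols are all nullable.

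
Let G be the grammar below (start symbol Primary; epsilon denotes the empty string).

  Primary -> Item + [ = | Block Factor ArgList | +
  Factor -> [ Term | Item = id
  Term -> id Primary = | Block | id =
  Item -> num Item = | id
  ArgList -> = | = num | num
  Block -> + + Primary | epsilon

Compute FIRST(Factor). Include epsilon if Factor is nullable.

Factor -> [ Term contributes {[}.
From Factor -> Item = id: add FIRST(Item) = { id, num }.
Union: FIRST(Factor) = { [, id, num }.

{ [, id, num }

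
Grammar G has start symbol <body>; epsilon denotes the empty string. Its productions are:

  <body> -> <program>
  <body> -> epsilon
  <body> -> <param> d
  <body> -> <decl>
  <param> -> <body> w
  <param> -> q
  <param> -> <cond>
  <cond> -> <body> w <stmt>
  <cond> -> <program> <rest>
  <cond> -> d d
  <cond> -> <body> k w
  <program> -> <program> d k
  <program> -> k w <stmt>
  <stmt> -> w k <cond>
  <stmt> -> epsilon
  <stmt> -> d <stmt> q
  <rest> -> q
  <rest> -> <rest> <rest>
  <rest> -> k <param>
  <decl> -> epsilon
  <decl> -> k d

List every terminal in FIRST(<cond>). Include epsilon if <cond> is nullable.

{ d, k, q, w }

From <cond> -> <body> w <stmt>: <body> nullable, take FIRST(<body>) ∪ {w} = { d, k, q, w }.
From <cond> -> <program> <rest>: add FIRST(<program>) = { k }.
<cond> -> d d contributes {d}.
From <cond> -> <body> k w: <body> nullable, take FIRST(<body>) ∪ {k} = { d, k, q, w }.
Union: FIRST(<cond>) = { d, k, q, w }.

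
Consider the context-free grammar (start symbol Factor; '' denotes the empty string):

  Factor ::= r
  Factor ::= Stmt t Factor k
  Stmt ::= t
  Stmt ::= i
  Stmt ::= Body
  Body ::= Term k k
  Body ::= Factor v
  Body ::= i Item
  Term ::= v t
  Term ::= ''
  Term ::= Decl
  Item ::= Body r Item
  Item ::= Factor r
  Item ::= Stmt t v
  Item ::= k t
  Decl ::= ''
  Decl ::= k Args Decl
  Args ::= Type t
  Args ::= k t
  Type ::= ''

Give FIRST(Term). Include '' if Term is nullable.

{ k, v, '' }

Term ::= v t contributes {v}.
Term ::= '' contributes ''.
From Term ::= Decl: add FIRST(Decl) = { k, '' } (including '' since Decl is nullable).
Union: FIRST(Term) = { k, v, '' }.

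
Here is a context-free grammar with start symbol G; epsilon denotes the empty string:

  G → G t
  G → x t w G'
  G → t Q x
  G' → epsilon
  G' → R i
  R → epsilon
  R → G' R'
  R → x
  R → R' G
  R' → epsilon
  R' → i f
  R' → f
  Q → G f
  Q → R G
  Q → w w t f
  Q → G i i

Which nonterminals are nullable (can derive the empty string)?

{ G', R, R' }

Directly nullable (have an epsilon-production): G', R, R'.
No other nonterminal has a production whose RHS symbols are all nullable.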